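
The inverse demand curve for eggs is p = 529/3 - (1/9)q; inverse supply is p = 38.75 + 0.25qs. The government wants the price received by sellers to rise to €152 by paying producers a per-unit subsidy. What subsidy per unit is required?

At a seller price of 152, quantity supplied is -155 + 4·152 = 453.
Buyers absorb 453 only when they pay pb = 529/3 − (1/9)·453 = 126.
s = ps − pb = 152 − 126 = 26.

Required subsidy s = €26 per unit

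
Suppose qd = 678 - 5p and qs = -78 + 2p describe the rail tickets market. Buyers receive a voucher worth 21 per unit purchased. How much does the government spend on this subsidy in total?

Pre-subsidy: 678 - 5p = -78 + 2p gives p* = 108, q* = 138.
With the rebate, buyers effectively pay pb = ps − 21, where ps is the price sellers receive.
Demand in terms of ps becomes qd = 678 − 5(ps − 21) = 783 - 5ps. Setting this equal to supply: 783 - 5ps = -78 + 2ps, so ps = 123.
Buyers pay pb = 123 − 21 = 102; q' = -78 + 2·123 = 168.
Government outlay = subsidy × quantity = 21 × 168 = 3528.

Government cost = 3528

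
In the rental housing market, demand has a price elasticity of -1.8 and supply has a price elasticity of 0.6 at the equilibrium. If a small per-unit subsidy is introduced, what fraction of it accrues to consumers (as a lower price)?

For a small subsidy around the equilibrium, the benefit split depends on the relative slopes, which at a point are proportional to the elasticities.
Buyer share = εs/(εs + |εd|) = 0.6/(0.6 + 1.8) = 0.25; seller share = |εd|/(εs + |εd|) = 0.75.

Consumer share = 0.25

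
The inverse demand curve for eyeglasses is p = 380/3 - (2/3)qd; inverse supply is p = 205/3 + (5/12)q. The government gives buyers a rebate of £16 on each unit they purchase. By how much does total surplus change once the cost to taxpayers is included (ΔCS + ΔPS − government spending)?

Pre-subsidy: 380/3 - (2/3)q = 205/3 + (5/12)q gives q* = 700/13 and p* = 1180/13.
With the rebate, buyers effectively pay pb = ps − 16, where ps is the price sellers receive.
On the curves, pb = 380/3 - (2/3)q and ps = 205/3 + (5/12)q; the wedge ps − pb = 16 gives 205/3 + (5/12)q − (380/3 - (2/3)q) = 16, so q' = 892/13.
Then pb = 380/3 − (2/3)·(892/13) = 1052/13 and ps = 205/3 + (5/12)·(892/13) = 1260/13.
ΔCS = ½(700/13 + 892/13)(1180/13 − 1052/13) = 101888/169; ΔPS = ½(700/13 + 892/13)(1260/13 − 1180/13) = 63680/169.
Government spending = 16 × 892/13 = 14272/13.
Net change = 101888/169 + 63680/169 − 14272/13 = -1536/13. The loss equals the DWL triangle ½·16·192/13.

Net change in total surplus = -1536/13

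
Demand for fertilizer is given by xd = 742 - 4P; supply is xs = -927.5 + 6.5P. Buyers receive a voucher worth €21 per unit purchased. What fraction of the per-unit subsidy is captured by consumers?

Pre-subsidy: 742 - 4P = -927.5 + 6.5P gives P* = 159, x* = 106.
With the rebate, buyers effectively pay Pb = Ps − 21, where Ps is the price sellers receive.
Demand in terms of Ps becomes xd = 742 − 4(Ps − 21) = 826 - 4Ps. Setting this equal to supply: 826 - 4Ps = -927.5 + 6.5Ps, so Ps = 167.
Buyers pay Pb = 167 − 21 = 146; x' = -927.5 + 6.5·167 = 158.
Buyers' price falls by P* − Pb = 159 − 146 = 13; sellers' price rises by Ps − P* = 167 − 159 = 8.
So consumers capture 13/21 = 13/21 of each unit of subsidy.

Consumer share = 13/21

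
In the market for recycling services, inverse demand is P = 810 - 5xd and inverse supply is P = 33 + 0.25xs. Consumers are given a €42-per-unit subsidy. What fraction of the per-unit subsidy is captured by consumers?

Pre-subsidy: 810 - 5x = 33 + 0.25x gives x* = 148 and P* = 70.
With the rebate, buyers effectively pay Pb = Ps − 42, where Ps is the price sellers receive.
On the curves, Pb = 810 - 5x and Ps = 33 + 0.25x; the wedge Ps − Pb = 42 gives 33 + 0.25x − (810 - 5x) = 42, so x' = 156.
Then Pb = 810 − 5·156 = 30 and Ps = 33 + 0.25·156 = 72.
Buyers' price falls by P* − Pb = 70 − 30 = 40; sellers' price rises by Ps − P* = 72 − 70 = 2.
So consumers capture 40/42 = 20/21 of each unit of subsidy.

Consumer share = 20/21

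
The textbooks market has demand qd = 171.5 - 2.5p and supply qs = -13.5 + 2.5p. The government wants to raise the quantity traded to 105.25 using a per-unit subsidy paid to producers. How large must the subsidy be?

Required subsidy s = 21 per unit

At q = 105.25, invert demand for the buyer price: pb = (171.5 − 105.25)/2.5 = 26.5; invert supply for the seller price: ps = (105.25 − (-13.5))/2.5 = 47.5.
The subsidy must fill the gap: s = ps − pb = 47.5 − 26.5 = 21.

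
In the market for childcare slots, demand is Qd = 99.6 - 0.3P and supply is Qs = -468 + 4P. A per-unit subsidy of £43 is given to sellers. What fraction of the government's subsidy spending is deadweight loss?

Pre-subsidy: 99.6 - 0.3P = -468 + 4P gives P* = 132, Q* = 60.
With the subsidy, sellers receive Ps = Pb + 43 for each unit, where Pb is the price buyers pay.
Supply in terms of Pb becomes Qs = -468 + 4(Pb + 43) = -296 + 4Pb. Setting this equal to demand: 99.6 - 0.3Pb = -296 + 4Pb, so Pb = 92.
Sellers receive Ps = 92 + 43 = 135; Q' = 99.6 − 0.3·92 = 72.
ΔCS = ½(60 + 72)(132 − 92) = 2640; ΔPS = ½(60 + 72)(135 − 132) = 198.
Government spending = 43 × 72 = 3096.
DWL = ½ × 43 × (72 − 60) = 258; fraction = 258 / 3096 = 1/12.

DWL / government spending = 1/12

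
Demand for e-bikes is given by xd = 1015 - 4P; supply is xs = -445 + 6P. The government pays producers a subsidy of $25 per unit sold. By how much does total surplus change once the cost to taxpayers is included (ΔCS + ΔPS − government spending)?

Pre-subsidy: 1015 - 4P = -445 + 6P gives P* = 146, x* = 431.
With the subsidy, sellers receive Ps = Pb + 25 for each unit, where Pb is the price buyers pay.
Supply in terms of Pb becomes xs = -445 + 6(Pb + 25) = -295 + 6Pb. Setting this equal to demand: 1015 - 4Pb = -295 + 6Pb, so Pb = 131.
Sellers receive Ps = 131 + 25 = 156; x' = 1015 − 4·131 = 491.
ΔCS = ½(431 + 491)(146 − 131) = 6915; ΔPS = ½(431 + 491)(156 − 146) = 4610.
Government spending = 25 × 491 = 12275.
Net change = 6915 + 4610 − 12275 = -750. The loss equals the DWL triangle ½·25·60.

Net change in total surplus = -$750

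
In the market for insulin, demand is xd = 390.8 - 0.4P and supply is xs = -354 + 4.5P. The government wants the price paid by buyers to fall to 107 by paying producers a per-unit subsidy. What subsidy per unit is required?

Required subsidy s = 49 per unit

At a buyer price of 107, quantity demanded is 390.8 − 0.4·107 = 348.
Sellers supply 348 only when they receive Ps with -354 + 4.5·Ps = 348, i.e. Ps = 156.
s = Ps − Pb = 156 − 107 = 49.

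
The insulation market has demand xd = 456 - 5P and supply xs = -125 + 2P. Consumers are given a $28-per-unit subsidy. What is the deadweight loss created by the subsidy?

Pre-subsidy: 456 - 5P = -125 + 2P gives P* = 83, x* = 41.
With the rebate, buyers effectively pay Pb = Ps − 28, where Ps is the price sellers receive.
Demand in terms of Ps becomes xd = 456 − 5(Ps − 28) = 596 - 5Ps. Setting this equal to supply: 596 - 5Ps = -125 + 2Ps, so Ps = 103.
Buyers pay Pb = 103 − 28 = 75; x' = -125 + 2·103 = 81.
The subsidy expands output by 81 − 41 = 40 past the efficient level; on those units the gap between marginal cost and willingness to pay runs from 0 up to 28.
DWL = ½ × 28 × 40 = 560.

Deadweight loss = $560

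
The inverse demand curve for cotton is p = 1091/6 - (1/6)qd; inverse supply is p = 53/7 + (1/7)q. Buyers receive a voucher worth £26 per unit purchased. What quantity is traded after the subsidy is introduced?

Pre-subsidy: 1091/6 - (1/6)q = 53/7 + (1/7)q gives q* = 563 and p* = 88.
With the rebate, buyers effectively pay pb = ps − 26, where ps is the price sellers receive.
On the curves, pb = 1091/6 - (1/6)q and ps = 53/7 + (1/7)q; the wedge ps − pb = 26 gives 53/7 + (1/7)q − (1091/6 - (1/6)q) = 26, so q' = 647.
Then pb = 1091/6 − (1/6)·647 = 74 and ps = 53/7 + (1/7)·647 = 100.

q' = 647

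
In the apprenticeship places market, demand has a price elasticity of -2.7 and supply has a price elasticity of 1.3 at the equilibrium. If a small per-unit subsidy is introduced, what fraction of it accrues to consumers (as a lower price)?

For a small subsidy around the equilibrium, the benefit split depends on the relative slopes, which at a point are proportional to the elasticities.
Buyer share = εs/(εs + |εd|) = 1.3/(1.3 + 2.7) = 0.325; seller share = |εd|/(εs + |εd|) = 0.675.

Consumer share = 0.325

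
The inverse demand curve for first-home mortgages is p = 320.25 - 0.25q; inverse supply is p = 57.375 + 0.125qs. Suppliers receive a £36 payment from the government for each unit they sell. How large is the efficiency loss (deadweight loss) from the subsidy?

Pre-subsidy: 320.25 - 0.25q = 57.375 + 0.125q gives q* = 701 and p* = 145.
With the subsidy, sellers receive ps = pb + 36 for each unit, where pb is the price buyers pay.
On the curves, pb = 320.25 - 0.25q and ps = 57.375 + 0.125q; the wedge ps − pb = 36 gives 57.375 + 0.125q − (320.25 - 0.25q) = 36, so q' = 797.
Then pb = 320.25 − 0.25·797 = 121 and ps = 57.375 + 0.125·797 = 157.
The subsidy expands output by 797 − 701 = 96 past the efficient level; on those units the gap between marginal cost and willingness to pay runs from 0 up to 36.
DWL = ½ × 36 × 96 = 1728.

Deadweight loss = £1728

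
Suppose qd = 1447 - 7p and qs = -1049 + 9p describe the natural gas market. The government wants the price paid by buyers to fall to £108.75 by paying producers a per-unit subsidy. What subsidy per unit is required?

At a buyer price of 108.75, quantity demanded is 1447 − 7·108.75 = 685.75.
Sellers supply 685.75 only when they receive ps with -1049 + 9·ps = 685.75, i.e. ps = 192.75.
s = ps − pb = 192.75 − 108.75 = 84.

Required subsidy s = £84 per unit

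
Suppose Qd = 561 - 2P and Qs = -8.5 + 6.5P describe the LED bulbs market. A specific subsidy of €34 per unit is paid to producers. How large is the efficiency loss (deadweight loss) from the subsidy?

Pre-subsidy: 561 - 2P = -8.5 + 6.5P gives P* = 67, Q* = 427.
With the subsidy, sellers receive Ps = Pb + 34 for each unit, where Pb is the price buyers pay.
Supply in terms of Pb becomes Qs = -8.5 + 6.5(Pb + 34) = 212.5 + 6.5Pb. Setting this equal to demand: 561 - 2Pb = 212.5 + 6.5Pb, so Pb = 41.
Sellers receive Ps = 41 + 34 = 75; Q' = 561 − 2·41 = 479.
The subsidy expands output by 479 − 427 = 52 past the efficient level; on those units the gap between marginal cost and willingness to pay runs from 0 up to 34.
DWL = ½ × 34 × 52 = 884.

Deadweight loss = €884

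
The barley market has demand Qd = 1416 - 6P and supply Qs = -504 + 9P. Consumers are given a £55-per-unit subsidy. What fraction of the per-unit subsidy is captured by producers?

Producer share = 0.4

Pre-subsidy: 1416 - 6P = -504 + 9P gives P* = 128, Q* = 648.
With the rebate, buyers effectively pay Pb = Ps − 55, where Ps is the price sellers receive.
Demand in terms of Ps becomes Qd = 1416 − 6(Ps − 55) = 1746 - 6Ps. Setting this equal to supply: 1746 - 6Ps = -504 + 9Ps, so Ps = 150.
Buyers pay Pb = 150 − 55 = 95; Q' = -504 + 9·150 = 846.
Buyers' price falls by P* − Pb = 128 − 95 = 33; sellers' price rises by Ps − P* = 150 − 128 = 22.
So producers capture 22/55 = 0.4 of each unit of subsidy.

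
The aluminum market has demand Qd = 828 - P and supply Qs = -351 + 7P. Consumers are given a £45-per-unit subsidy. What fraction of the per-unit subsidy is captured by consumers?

Consumer share = 0.875

Pre-subsidy: 828 - P = -351 + 7P gives P* = 147.375, Q* = 680.625.
With the rebate, buyers effectively pay Pb = Ps − 45, where Ps is the price sellers receive.
Demand in terms of Ps becomes Qd = 828 − 1(Ps − 45) = 873 - Ps. Setting this equal to supply: 873 - Ps = -351 + 7Ps, so Ps = 153.
Buyers pay Pb = 153 − 45 = 108; Q' = -351 + 7·153 = 720.
Buyers' price falls by P* − Pb = 147.375 − 108 = 39.375; sellers' price rises by Ps − P* = 153 − 147.375 = 5.625.
So consumers capture 39.375/45 = 0.875 of each unit of subsidy.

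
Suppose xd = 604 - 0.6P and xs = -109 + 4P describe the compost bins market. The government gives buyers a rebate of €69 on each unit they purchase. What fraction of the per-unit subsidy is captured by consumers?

Consumer share = 20/23

Pre-subsidy: 604 - 0.6P = -109 + 4P gives P* = 155, x* = 511.
With the rebate, buyers effectively pay Pb = Ps − 69, where Ps is the price sellers receive.
Demand in terms of Ps becomes xd = 604 − 0.6(Ps − 69) = 645.4 - 0.6Ps. Setting this equal to supply: 645.4 - 0.6Ps = -109 + 4Ps, so Ps = 164.
Buyers pay Pb = 164 − 69 = 95; x' = -109 + 4·164 = 547.
Buyers' price falls by P* − Pb = 155 − 95 = 60; sellers' price rises by Ps − P* = 164 − 155 = 9.
So consumers capture 60/69 = 20/23 of each unit of subsidy.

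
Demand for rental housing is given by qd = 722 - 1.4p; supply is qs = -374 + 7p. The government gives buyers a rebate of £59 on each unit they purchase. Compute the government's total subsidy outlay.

Pre-subsidy: 722 - 1.4p = -374 + 7p gives p* = 2740/21, q* = 1618/3.
With the rebate, buyers effectively pay pb = ps − 59, where ps is the price sellers receive.
Demand in terms of ps becomes qd = 722 − 1.4(ps − 59) = 804.6 - 1.4ps. Setting this equal to supply: 804.6 - 1.4ps = -374 + 7ps, so ps = 5893/42.
Buyers pay pb = 5893/42 − 59 = 3415/42; q' = -374 + 7·(5893/42) = 3649/6.
Government outlay = subsidy × quantity = 59 × 3649/6 = 215291/6.

Government cost = 215291/6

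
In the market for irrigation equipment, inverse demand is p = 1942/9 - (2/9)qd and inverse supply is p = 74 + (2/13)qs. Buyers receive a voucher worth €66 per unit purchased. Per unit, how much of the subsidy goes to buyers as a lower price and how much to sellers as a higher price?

Buyers gain €39 per unit; sellers gain €27 per unit

Pre-subsidy: 1942/9 - (2/9)q = 74 + (2/13)q gives q* = 377 and p* = 132.
With the rebate, buyers effectively pay pb = ps − 66, where ps is the price sellers receive.
On the curves, pb = 1942/9 - (2/9)q and ps = 74 + (2/13)q; the wedge ps − pb = 66 gives 74 + (2/13)q − (1942/9 - (2/9)q) = 66, so q' = 552.5.
Then pb = 1942/9 − (2/9)·552.5 = 93 and ps = 74 + (2/13)·552.5 = 159.
Buyers' price falls by p* − pb = 132 − 93 = 39; sellers' price rises by ps − p* = 159 − 132 = 27.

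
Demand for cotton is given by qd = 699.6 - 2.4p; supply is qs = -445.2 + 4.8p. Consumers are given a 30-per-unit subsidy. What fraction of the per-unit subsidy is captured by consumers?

Pre-subsidy: 699.6 - 2.4p = -445.2 + 4.8p gives p* = 159, q* = 318.
With the rebate, buyers effectively pay pb = ps − 30, where ps is the price sellers receive.
Demand in terms of ps becomes qd = 699.6 − 2.4(ps − 30) = 771.6 - 2.4ps. Setting this equal to supply: 771.6 - 2.4ps = -445.2 + 4.8ps, so ps = 169.
Buyers pay pb = 169 − 30 = 139; q' = -445.2 + 4.8·169 = 366.
Buyers' price falls by p* − pb = 159 − 139 = 20; sellers' price rises by ps − p* = 169 − 159 = 10.
So consumers capture 20/30 = 2/3 of each unit of subsidy.

Consumer share = 2/3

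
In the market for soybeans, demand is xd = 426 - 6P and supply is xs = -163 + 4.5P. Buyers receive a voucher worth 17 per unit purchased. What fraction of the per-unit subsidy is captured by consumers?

Pre-subsidy: 426 - 6P = -163 + 4.5P gives P* = 1178/21, x* = 626/7.
With the rebate, buyers effectively pay Pb = Ps − 17, where Ps is the price sellers receive.
Demand in terms of Ps becomes xd = 426 − 6(Ps − 17) = 528 - 6Ps. Setting this equal to supply: 528 - 6Ps = -163 + 4.5Ps, so Ps = 1382/21.
Buyers pay Pb = 1382/21 − 17 = 1025/21; x' = -163 + 4.5·(1382/21) = 932/7.
Buyers' price falls by P* − Pb = 1178/21 − 1025/21 = 51/7; sellers' price rises by Ps − P* = 1382/21 − 1178/21 = 68/7.
So consumers capture (51/7)/17 = 3/7 of each unit of subsidy.

Consumer share = 3/7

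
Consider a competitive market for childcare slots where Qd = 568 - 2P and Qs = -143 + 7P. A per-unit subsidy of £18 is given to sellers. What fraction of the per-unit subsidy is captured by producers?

Pre-subsidy: 568 - 2P = -143 + 7P gives P* = 79, Q* = 410.
With the subsidy, sellers receive Ps = Pb + 18 for each unit, where Pb is the price buyers pay.
Supply in terms of Pb becomes Qs = -143 + 7(Pb + 18) = -17 + 7Pb. Setting this equal to demand: 568 - 2Pb = -17 + 7Pb, so Pb = 65.
Sellers receive Ps = 65 + 18 = 83; Q' = 568 − 2·65 = 438.
Buyers' price falls by P* − Pb = 79 − 65 = 14; sellers' price rises by Ps − P* = 83 − 79 = 4.
So producers capture 4/18 = 2/9 of each unit of subsidy.

Producer share = 2/9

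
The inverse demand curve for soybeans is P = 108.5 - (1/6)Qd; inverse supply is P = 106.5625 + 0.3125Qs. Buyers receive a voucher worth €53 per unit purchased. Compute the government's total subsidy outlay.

Government cost = 139761/23

Pre-subsidy: 108.5 - (1/6)Q = 106.5625 + 0.3125Q gives Q* = 93/23 and P* = 2480/23.
With the rebate, buyers effectively pay Pb = Ps − 53, where Ps is the price sellers receive.
On the curves, Pb = 108.5 - (1/6)Q and Ps = 106.5625 + 0.3125Q; the wedge Ps − Pb = 53 gives 106.5625 + 0.3125Q − (108.5 - (1/6)Q) = 53, so Q' = 2637/23.
Then Pb = 108.5 − (1/6)·(2637/23) = 2056/23 and Ps = 106.5625 + 0.3125·(2637/23) = 3275/23.
Government outlay = subsidy × quantity = 53 × 2637/23 = 139761/23.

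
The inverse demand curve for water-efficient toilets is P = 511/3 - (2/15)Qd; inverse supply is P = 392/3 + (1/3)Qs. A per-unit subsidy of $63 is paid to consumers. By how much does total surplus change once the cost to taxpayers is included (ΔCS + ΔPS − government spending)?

Pre-subsidy: 511/3 - (2/15)Q = 392/3 + (1/3)Q gives Q* = 85 and P* = 159.
With the rebate, buyers effectively pay Pb = Ps − 63, where Ps is the price sellers receive.
On the curves, Pb = 511/3 - (2/15)Q and Ps = 392/3 + (1/3)Q; the wedge Ps − Pb = 63 gives 392/3 + (1/3)Q − (511/3 - (2/15)Q) = 63, so Q' = 220.
Then Pb = 511/3 − (2/15)·220 = 141 and Ps = 392/3 + (1/3)·220 = 204.
ΔCS = ½(85 + 220)(159 − 141) = 2745; ΔPS = ½(85 + 220)(204 − 159) = 6862.5.
Government spending = 63 × 220 = 13860.
Net change = 2745 + 6862.5 − 13860 = -4252.5. The loss equals the DWL triangle ½·63·135.

Net change in total surplus = -$4252.5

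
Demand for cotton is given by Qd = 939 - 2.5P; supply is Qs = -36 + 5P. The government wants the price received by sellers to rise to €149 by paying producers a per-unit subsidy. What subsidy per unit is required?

At a seller price of 149, quantity supplied is -36 + 5·149 = 709.
Buyers absorb 709 only when they pay Pb with 939 − 2.5·Pb = 709, i.e. Pb = 92.
s = Ps − Pb = 149 − 92 = 57.

Required subsidy s = €57 per unit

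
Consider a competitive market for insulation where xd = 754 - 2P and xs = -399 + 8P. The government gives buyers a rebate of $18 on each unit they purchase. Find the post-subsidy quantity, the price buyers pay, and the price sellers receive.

Pre-subsidy: 754 - 2P = -399 + 8P gives P* = 115.3, x* = 523.4.
With the rebate, buyers effectively pay Pb = Ps − 18, where Ps is the price sellers receive.
Demand in terms of Ps becomes xd = 754 − 2(Ps − 18) = 790 - 2Ps. Setting this equal to supply: 790 - 2Ps = -399 + 8Ps, so Ps = 118.9.
Buyers pay Pb = 118.9 − 18 = 100.9; x' = -399 + 8·118.9 = 552.2.

x' = 552.2; buyers pay $100.9; sellers receive $118.9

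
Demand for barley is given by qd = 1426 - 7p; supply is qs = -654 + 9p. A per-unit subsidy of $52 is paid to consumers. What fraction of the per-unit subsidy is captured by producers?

Producer share = 0.4375

Pre-subsidy: 1426 - 7p = -654 + 9p gives p* = 130, q* = 516.
With the rebate, buyers effectively pay pb = ps − 52, where ps is the price sellers receive.
Demand in terms of ps becomes qd = 1426 − 7(ps − 52) = 1790 - 7ps. Setting this equal to supply: 1790 - 7ps = -654 + 9ps, so ps = 152.75.
Buyers pay pb = 152.75 − 52 = 100.75; q' = -654 + 9·152.75 = 720.75.
Buyers' price falls by p* − pb = 130 − 100.75 = 29.25; sellers' price rises by ps − p* = 152.75 − 130 = 22.75.
So producers capture 22.75/52 = 0.4375 of each unit of subsidy.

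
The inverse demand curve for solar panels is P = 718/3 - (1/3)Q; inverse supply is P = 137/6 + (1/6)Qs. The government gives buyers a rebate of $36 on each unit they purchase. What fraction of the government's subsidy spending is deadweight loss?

DWL / government spending = 36/505

Pre-subsidy: 718/3 - (1/3)Q = 137/6 + (1/6)Q gives Q* = 433 and P* = 95.
With the rebate, buyers effectively pay Pb = Ps − 36, where Ps is the price sellers receive.
On the curves, Pb = 718/3 - (1/3)Q and Ps = 137/6 + (1/6)Q; the wedge Ps − Pb = 36 gives 137/6 + (1/6)Q − (718/3 - (1/3)Q) = 36, so Q' = 505.
Then Pb = 718/3 − (1/3)·505 = 71 and Ps = 137/6 + (1/6)·505 = 107.
ΔCS = ½(433 + 505)(95 − 71) = 11256; ΔPS = ½(433 + 505)(107 − 95) = 5628.
Government spending = 36 × 505 = 18180.
DWL = ½ × 36 × (505 − 433) = 1296; fraction = 1296 / 18180 = 36/505.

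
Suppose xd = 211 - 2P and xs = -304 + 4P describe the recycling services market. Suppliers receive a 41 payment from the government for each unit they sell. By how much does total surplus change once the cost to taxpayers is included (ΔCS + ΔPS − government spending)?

Net change in total surplus = -3362/3

Pre-subsidy: 211 - 2P = -304 + 4P gives P* = 515/6, x* = 118/3.
With the subsidy, sellers receive Ps = Pb + 41 for each unit, where Pb is the price buyers pay.
Supply in terms of Pb becomes xs = -304 + 4(Pb + 41) = -140 + 4Pb. Setting this equal to demand: 211 - 2Pb = -140 + 4Pb, so Pb = 58.5.
Sellers receive Ps = 58.5 + 41 = 99.5; x' = 211 − 2·58.5 = 94.
ΔCS = ½(118/3 + 94)(515/6 − 58.5) = 16400/9; ΔPS = ½(118/3 + 94)(99.5 − 515/6) = 8200/9.
Government spending = 41 × 94 = 3854.
Net change = 16400/9 + 8200/9 − 3854 = -3362/3. The loss equals the DWL triangle ½·41·164/3.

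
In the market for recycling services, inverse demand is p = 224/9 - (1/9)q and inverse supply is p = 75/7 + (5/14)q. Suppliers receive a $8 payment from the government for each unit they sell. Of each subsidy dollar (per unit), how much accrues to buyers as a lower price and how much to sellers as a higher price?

Buyers gain 112/59 per unit; sellers gain 360/59 per unit

Pre-subsidy: 224/9 - (1/9)q = 75/7 + (5/14)q gives q* = 1786/59 and p* = 1270/59.
With the subsidy, sellers receive ps = pb + 8 for each unit, where pb is the price buyers pay.
On the curves, pb = 224/9 - (1/9)q and ps = 75/7 + (5/14)q; the wedge ps − pb = 8 gives 75/7 + (5/14)q − (224/9 - (1/9)q) = 8, so q' = 2794/59.
Then pb = 224/9 − (1/9)·(2794/59) = 1158/59 and ps = 75/7 + (5/14)·(2794/59) = 1630/59.
Buyers' price falls by p* − pb = 1270/59 − 1158/59 = 112/59; sellers' price rises by ps − p* = 1630/59 − 1270/59 = 360/59.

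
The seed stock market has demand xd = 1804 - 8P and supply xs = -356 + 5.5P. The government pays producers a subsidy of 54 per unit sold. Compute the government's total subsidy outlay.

Government cost = 37800

Pre-subsidy: 1804 - 8P = -356 + 5.5P gives P* = 160, x* = 524.
With the subsidy, sellers receive Ps = Pb + 54 for each unit, where Pb is the price buyers pay.
Supply in terms of Pb becomes xs = -356 + 5.5(Pb + 54) = -59 + 5.5Pb. Setting this equal to demand: 1804 - 8Pb = -59 + 5.5Pb, so Pb = 138.
Sellers receive Ps = 138 + 54 = 192; x' = 1804 − 8·138 = 700.
Government outlay = subsidy × quantity = 54 × 700 = 37800.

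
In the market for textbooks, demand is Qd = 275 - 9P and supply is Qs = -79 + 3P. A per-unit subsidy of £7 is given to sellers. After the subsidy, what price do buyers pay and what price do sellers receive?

Pre-subsidy: 275 - 9P = -79 + 3P gives P* = 29.5, Q* = 9.5.
With the subsidy, sellers receive Ps = Pb + 7 for each unit, where Pb is the price buyers pay.
Supply in terms of Pb becomes Qs = -79 + 3(Pb + 7) = -58 + 3Pb. Setting this equal to demand: 275 - 9Pb = -58 + 3Pb, so Pb = 27.75.
Sellers receive Ps = 27.75 + 7 = 34.75; Q' = 275 − 9·27.75 = 25.25.

Buyers pay £27.75; sellers receive £34.75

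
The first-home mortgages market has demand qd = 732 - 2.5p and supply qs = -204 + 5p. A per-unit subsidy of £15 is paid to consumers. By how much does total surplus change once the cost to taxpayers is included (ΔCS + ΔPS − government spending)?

Pre-subsidy: 732 - 2.5p = -204 + 5p gives p* = 124.8, q* = 420.
With the rebate, buyers effectively pay pb = ps − 15, where ps is the price sellers receive.
Demand in terms of ps becomes qd = 732 − 2.5(ps − 15) = 769.5 - 2.5ps. Setting this equal to supply: 769.5 - 2.5ps = -204 + 5ps, so ps = 129.8.
Buyers pay pb = 129.8 − 15 = 114.8; q' = -204 + 5·129.8 = 445.
ΔCS = ½(420 + 445)(124.8 − 114.8) = 4325; ΔPS = ½(420 + 445)(129.8 − 124.8) = 2162.5.
Government spending = 15 × 445 = 6675.
Net change = 4325 + 2162.5 − 6675 = -187.5. The loss equals the DWL triangle ½·15·25.

Net change in total surplus = -£187.5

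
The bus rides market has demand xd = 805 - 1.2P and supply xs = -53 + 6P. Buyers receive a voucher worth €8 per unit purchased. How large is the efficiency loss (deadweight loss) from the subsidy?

Deadweight loss = €32

Pre-subsidy: 805 - 1.2P = -53 + 6P gives P* = 715/6, x* = 662.
With the rebate, buyers effectively pay Pb = Ps − 8, where Ps is the price sellers receive.
Demand in terms of Ps becomes xd = 805 − 1.2(Ps − 8) = 814.6 - 1.2Ps. Setting this equal to supply: 814.6 - 1.2Ps = -53 + 6Ps, so Ps = 120.5.
Buyers pay Pb = 120.5 − 8 = 112.5; x' = -53 + 6·120.5 = 670.
The subsidy expands output by 670 − 662 = 8 past the efficient level; on those units the gap between marginal cost and willingness to pay runs from 0 up to 8.
DWL = ½ × 8 × 8 = 32.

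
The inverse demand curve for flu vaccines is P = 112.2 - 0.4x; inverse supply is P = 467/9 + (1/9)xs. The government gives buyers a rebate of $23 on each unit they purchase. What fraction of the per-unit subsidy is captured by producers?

Pre-subsidy: 112.2 - 0.4x = 467/9 + (1/9)x gives x* = 118 and P* = 65.
With the rebate, buyers effectively pay Pb = Ps − 23, where Ps is the price sellers receive.
On the curves, Pb = 112.2 - 0.4x and Ps = 467/9 + (1/9)x; the wedge Ps − Pb = 23 gives 467/9 + (1/9)x − (112.2 - 0.4x) = 23, so x' = 163.
Then Pb = 112.2 − 0.4·163 = 47 and Ps = 467/9 + (1/9)·163 = 70.
Buyers' price falls by P* − Pb = 65 − 47 = 18; sellers' price rises by Ps − P* = 70 − 65 = 5.
So producers capture 5/23 = 5/23 of each unit of subsidy.

Producer share = 5/23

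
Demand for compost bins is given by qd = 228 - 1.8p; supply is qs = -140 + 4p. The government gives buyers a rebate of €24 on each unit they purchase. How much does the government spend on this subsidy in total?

Government cost = 99936/29

Pre-subsidy: 228 - 1.8p = -140 + 4p gives p* = 1840/29, q* = 3300/29.
With the rebate, buyers effectively pay pb = ps − 24, where ps is the price sellers receive.
Demand in terms of ps becomes qd = 228 − 1.8(ps − 24) = 271.2 - 1.8ps. Setting this equal to supply: 271.2 - 1.8ps = -140 + 4ps, so ps = 2056/29.
Buyers pay pb = 2056/29 − 24 = 1360/29; q' = -140 + 4·(2056/29) = 4164/29.
Government outlay = subsidy × quantity = 24 × 4164/29 = 99936/29.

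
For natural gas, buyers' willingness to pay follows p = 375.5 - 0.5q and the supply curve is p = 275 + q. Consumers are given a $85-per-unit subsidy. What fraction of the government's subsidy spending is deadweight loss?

Pre-subsidy: 375.5 - 0.5q = 275 + q gives q* = 67 and p* = 342.
With the rebate, buyers effectively pay pb = ps − 85, where ps is the price sellers receive.
On the curves, pb = 375.5 - 0.5q and ps = 275 + q; the wedge ps − pb = 85 gives 275 + q − (375.5 - 0.5q) = 85, so q' = 371/3.
Then pb = 375.5 − 0.5·(371/3) = 941/3 and ps = 275 + 1·(371/3) = 1196/3.
ΔCS = ½(67 + 371/3)(342 − 941/3) = 24310/9; ΔPS = ½(67 + 371/3)(1196/3 − 342) = 48620/9.
Government spending = 85 × 371/3 = 31535/3.
DWL = ½ × 85 × (371/3 − 67) = 7225/3; fraction = (7225/3) / (31535/3) = 85/371.

DWL / government spending = 85/371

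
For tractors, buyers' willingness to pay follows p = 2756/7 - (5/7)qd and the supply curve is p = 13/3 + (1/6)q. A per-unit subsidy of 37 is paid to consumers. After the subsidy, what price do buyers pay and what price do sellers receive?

Pre-subsidy: 2756/7 - (5/7)q = 13/3 + (1/6)q gives q* = 442 and p* = 78.
With the rebate, buyers effectively pay pb = ps − 37, where ps is the price sellers receive.
On the curves, pb = 2756/7 - (5/7)q and ps = 13/3 + (1/6)q; the wedge ps − pb = 37 gives 13/3 + (1/6)q − (2756/7 - (5/7)q) = 37, so q' = 484.
Then pb = 2756/7 − (5/7)·484 = 48 and ps = 13/3 + (1/6)·484 = 85.

Buyers pay 48; sellers receive 85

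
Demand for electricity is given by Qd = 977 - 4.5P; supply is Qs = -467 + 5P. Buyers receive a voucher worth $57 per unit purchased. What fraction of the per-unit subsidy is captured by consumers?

Pre-subsidy: 977 - 4.5P = -467 + 5P gives P* = 152, Q* = 293.
With the rebate, buyers effectively pay Pb = Ps − 57, where Ps is the price sellers receive.
Demand in terms of Ps becomes Qd = 977 − 4.5(Ps − 57) = 1233.5 - 4.5Ps. Setting this equal to supply: 1233.5 - 4.5Ps = -467 + 5Ps, so Ps = 179.
Buyers pay Pb = 179 − 57 = 122; Q' = -467 + 5·179 = 428.
Buyers' price falls by P* − Pb = 152 − 122 = 30; sellers' price rises by Ps − P* = 179 − 152 = 27.
So consumers capture 30/57 = 10/19 of each unit of subsidy.

Consumer share = 10/19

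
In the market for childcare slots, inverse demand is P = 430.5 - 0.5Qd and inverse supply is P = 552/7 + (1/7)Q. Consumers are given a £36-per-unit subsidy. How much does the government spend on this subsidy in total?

Pre-subsidy: 430.5 - 0.5Q = 552/7 + (1/7)Q gives Q* = 547 and P* = 157.
With the rebate, buyers effectively pay Pb = Ps − 36, where Ps is the price sellers receive.
On the curves, Pb = 430.5 - 0.5Q and Ps = 552/7 + (1/7)Q; the wedge Ps − Pb = 36 gives 552/7 + (1/7)Q − (430.5 - 0.5Q) = 36, so Q' = 603.
Then Pb = 430.5 − 0.5·603 = 129 and Ps = 552/7 + (1/7)·603 = 165.
Government outlay = subsidy × quantity = 36 × 603 = 21708.

Government cost = £21708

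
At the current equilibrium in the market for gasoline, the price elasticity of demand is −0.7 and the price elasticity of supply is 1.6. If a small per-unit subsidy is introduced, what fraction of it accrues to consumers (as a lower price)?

For a small subsidy around the equilibrium, the benefit split depends on the relative slopes, which at a point are proportional to the elasticities.
Buyer share = εs/(εs + |εd|) = 1.6/(1.6 + 0.7) = 16/23; seller share = |εd|/(εs + |εd|) = 7/23.

Consumer share = 16/23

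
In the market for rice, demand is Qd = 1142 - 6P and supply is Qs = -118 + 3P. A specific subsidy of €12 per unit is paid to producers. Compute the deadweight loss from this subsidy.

Deadweight loss = €144

Pre-subsidy: 1142 - 6P = -118 + 3P gives P* = 140, Q* = 302.
With the subsidy, sellers receive Ps = Pb + 12 for each unit, where Pb is the price buyers pay.
Supply in terms of Pb becomes Qs = -118 + 3(Pb + 12) = -82 + 3Pb. Setting this equal to demand: 1142 - 6Pb = -82 + 3Pb, so Pb = 136.
Sellers receive Ps = 136 + 12 = 148; Q' = 1142 − 6·136 = 326.
The subsidy expands output by 326 − 302 = 24 past the efficient level; on those units the gap between marginal cost and willingness to pay runs from 0 up to 12.
DWL = ½ × 12 × 24 = 144.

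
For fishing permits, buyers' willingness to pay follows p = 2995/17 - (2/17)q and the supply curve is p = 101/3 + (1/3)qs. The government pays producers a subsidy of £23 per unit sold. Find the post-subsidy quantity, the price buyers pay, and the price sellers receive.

q' = 367; buyers pay £133; sellers receive £156

Pre-subsidy: 2995/17 - (2/17)q = 101/3 + (1/3)q gives q* = 316 and p* = 139.
With the subsidy, sellers receive ps = pb + 23 for each unit, where pb is the price buyers pay.
On the curves, pb = 2995/17 - (2/17)q and ps = 101/3 + (1/3)q; the wedge ps − pb = 23 gives 101/3 + (1/3)q − (2995/17 - (2/17)q) = 23, so q' = 367.
Then pb = 2995/17 − (2/17)·367 = 133 and ps = 101/3 + (1/3)·367 = 156.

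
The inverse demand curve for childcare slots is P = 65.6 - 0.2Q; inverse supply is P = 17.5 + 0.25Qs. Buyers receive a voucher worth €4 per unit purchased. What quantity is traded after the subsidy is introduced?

Pre-subsidy: 65.6 - 0.2Q = 17.5 + 0.25Q gives Q* = 962/9 and P* = 398/9.
With the rebate, buyers effectively pay Pb = Ps − 4, where Ps is the price sellers receive.
On the curves, Pb = 65.6 - 0.2Q and Ps = 17.5 + 0.25Q; the wedge Ps − Pb = 4 gives 17.5 + 0.25Q − (65.6 - 0.2Q) = 4, so Q' = 1042/9.
Then Pb = 65.6 − 0.2·(1042/9) = 382/9 and Ps = 17.5 + 0.25·(1042/9) = 418/9.

Q' = 1042/9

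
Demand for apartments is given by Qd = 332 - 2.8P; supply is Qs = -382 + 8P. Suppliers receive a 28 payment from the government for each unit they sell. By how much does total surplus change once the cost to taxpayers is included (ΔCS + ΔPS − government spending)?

Net change in total surplus = -21952/27

Pre-subsidy: 332 - 2.8P = -382 + 8P gives P* = 595/9, Q* = 1322/9.
With the subsidy, sellers receive Ps = Pb + 28 for each unit, where Pb is the price buyers pay.
Supply in terms of Pb becomes Qs = -382 + 8(Pb + 28) = -158 + 8Pb. Setting this equal to demand: 332 - 2.8Pb = -158 + 8Pb, so Pb = 1225/27.
Sellers receive Ps = 1225/27 + 28 = 1981/27; Q' = 332 − 2.8·(1225/27) = 5534/27.
ΔCS = ½(1322/9 + 5534/27)(595/9 − 1225/27) = 2660000/729; ΔPS = ½(1322/9 + 5534/27)(1981/27 − 595/9) = 931000/729.
Government spending = 28 × 5534/27 = 154952/27.
Net change = 2660000/729 + 931000/729 − 154952/27 = -21952/27. The loss equals the DWL triangle ½·28·1568/27.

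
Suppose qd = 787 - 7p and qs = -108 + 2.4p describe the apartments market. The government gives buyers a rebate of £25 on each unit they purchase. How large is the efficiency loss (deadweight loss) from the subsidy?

Deadweight loss = 26250/47

Pre-subsidy: 787 - 7p = -108 + 2.4p gives p* = 4475/47, q* = 5664/47.
With the rebate, buyers effectively pay pb = ps − 25, where ps is the price sellers receive.
Demand in terms of ps becomes qd = 787 − 7(ps − 25) = 962 - 7ps. Setting this equal to supply: 962 - 7ps = -108 + 2.4ps, so ps = 5350/47.
Buyers pay pb = 5350/47 − 25 = 4175/47; q' = -108 + 2.4·(5350/47) = 7764/47.
The subsidy expands output by 7764/47 − 5664/47 = 2100/47 past the efficient level; on those units the gap between marginal cost and willingness to pay runs from 0 up to 25.
DWL = ½ × 25 × 2100/47 = 26250/47.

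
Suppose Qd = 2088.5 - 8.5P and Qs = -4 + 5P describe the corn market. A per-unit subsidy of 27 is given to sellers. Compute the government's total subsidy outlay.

Pre-subsidy: 2088.5 - 8.5P = -4 + 5P gives P* = 155, Q* = 771.
With the subsidy, sellers receive Ps = Pb + 27 for each unit, where Pb is the price buyers pay.
Supply in terms of Pb becomes Qs = -4 + 5(Pb + 27) = 131 + 5Pb. Setting this equal to demand: 2088.5 - 8.5Pb = 131 + 5Pb, so Pb = 145.
Sellers receive Ps = 145 + 27 = 172; Q' = 2088.5 − 8.5·145 = 856.
Government outlay = subsidy × quantity = 27 × 856 = 23112.

Government cost = 23112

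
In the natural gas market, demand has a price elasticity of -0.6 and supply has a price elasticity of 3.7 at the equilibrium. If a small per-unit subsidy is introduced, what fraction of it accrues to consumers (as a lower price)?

For a small subsidy around the equilibrium, the benefit split depends on the relative slopes, which at a point are proportional to the elasticities.
Buyer share = εs/(εs + |εd|) = 3.7/(3.7 + 0.6) = 37/43; seller share = |εd|/(εs + |εd|) = 6/43.

Consumer share = 37/43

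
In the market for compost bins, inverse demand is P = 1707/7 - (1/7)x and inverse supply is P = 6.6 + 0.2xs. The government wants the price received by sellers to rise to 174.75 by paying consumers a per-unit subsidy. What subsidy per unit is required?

At a seller price of 174.75, quantity supplied is -33 + 5·174.75 = 840.75.
Buyers absorb 840.75 only when they pay Pb = 1707/7 − (1/7)·840.75 = 123.75.
s = Ps − Pb = 174.75 − 123.75 = 51.

Required subsidy s = 51 per unit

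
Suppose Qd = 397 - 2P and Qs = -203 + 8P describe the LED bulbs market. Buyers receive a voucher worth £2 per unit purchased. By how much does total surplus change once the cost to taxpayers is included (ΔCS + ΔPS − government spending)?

Net change in total surplus = -£3.2

Pre-subsidy: 397 - 2P = -203 + 8P gives P* = 60, Q* = 277.
With the rebate, buyers effectively pay Pb = Ps − 2, where Ps is the price sellers receive.
Demand in terms of Ps becomes Qd = 397 − 2(Ps − 2) = 401 - 2Ps. Setting this equal to supply: 401 - 2Ps = -203 + 8Ps, so Ps = 60.4.
Buyers pay Pb = 60.4 − 2 = 58.4; Q' = -203 + 8·60.4 = 280.2.
ΔCS = ½(277 + 280.2)(60 − 58.4) = 445.76; ΔPS = ½(277 + 280.2)(60.4 − 60) = 111.44.
Government spending = 2 × 280.2 = 560.4.
Net change = 445.76 + 111.44 − 560.4 = -3.2. The loss equals the DWL triangle ½·2·3.2.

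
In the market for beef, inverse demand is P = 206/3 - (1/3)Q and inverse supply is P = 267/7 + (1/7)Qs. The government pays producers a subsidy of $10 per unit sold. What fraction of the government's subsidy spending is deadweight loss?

Pre-subsidy: 206/3 - (1/3)Q = 267/7 + (1/7)Q gives Q* = 64.1 and P* = 47.3.
With the subsidy, sellers receive Ps = Pb + 10 for each unit, where Pb is the price buyers pay.
On the curves, Pb = 206/3 - (1/3)Q and Ps = 267/7 + (1/7)Q; the wedge Ps − Pb = 10 gives 267/7 + (1/7)Q − (206/3 - (1/3)Q) = 10, so Q' = 85.1.
Then Pb = 206/3 − (1/3)·85.1 = 40.3 and Ps = 267/7 + (1/7)·85.1 = 50.3.
ΔCS = ½(64.1 + 85.1)(47.3 − 40.3) = 522.2; ΔPS = ½(64.1 + 85.1)(50.3 − 47.3) = 223.8.
Government spending = 10 × 85.1 = 851.
DWL = ½ × 10 × (85.1 − 64.1) = 105; fraction = 105 / 851 = 105/851.

DWL / government spending = 105/851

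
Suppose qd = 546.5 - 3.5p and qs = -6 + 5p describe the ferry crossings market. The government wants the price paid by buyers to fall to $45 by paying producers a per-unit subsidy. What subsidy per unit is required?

Required subsidy s = $34 per unit

At a buyer price of 45, quantity demanded is 546.5 − 3.5·45 = 389.
Sellers supply 389 only when they receive ps with -6 + 5·ps = 389, i.e. ps = 79.
s = ps − pb = 79 − 45 = 34.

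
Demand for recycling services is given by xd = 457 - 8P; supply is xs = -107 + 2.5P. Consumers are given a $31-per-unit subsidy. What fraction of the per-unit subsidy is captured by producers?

Producer share = 16/21

Pre-subsidy: 457 - 8P = -107 + 2.5P gives P* = 376/7, x* = 191/7.
With the rebate, buyers effectively pay Pb = Ps − 31, where Ps is the price sellers receive.
Demand in terms of Ps becomes xd = 457 − 8(Ps − 31) = 705 - 8Ps. Setting this equal to supply: 705 - 8Ps = -107 + 2.5Ps, so Ps = 232/3.
Buyers pay Pb = 232/3 − 31 = 139/3; x' = -107 + 2.5·(232/3) = 259/3.
Buyers' price falls by P* − Pb = 376/7 − 139/3 = 155/21; sellers' price rises by Ps − P* = 232/3 − 376/7 = 496/21.
So producers capture (496/21)/31 = 16/21 of each unit of subsidy.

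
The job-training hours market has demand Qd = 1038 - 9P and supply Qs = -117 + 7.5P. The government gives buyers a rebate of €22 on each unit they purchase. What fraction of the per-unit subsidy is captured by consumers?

Pre-subsidy: 1038 - 9P = -117 + 7.5P gives P* = 70, Q* = 408.
With the rebate, buyers effectively pay Pb = Ps − 22, where Ps is the price sellers receive.
Demand in terms of Ps becomes Qd = 1038 − 9(Ps − 22) = 1236 - 9Ps. Setting this equal to supply: 1236 - 9Ps = -117 + 7.5Ps, so Ps = 82.
Buyers pay Pb = 82 − 22 = 60; Q' = -117 + 7.5·82 = 498.
Buyers' price falls by P* − Pb = 70 − 60 = 10; sellers' price rises by Ps − P* = 82 − 70 = 12.
So consumers capture 10/22 = 5/11 of each unit of subsidy.

Consumer share = 5/11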